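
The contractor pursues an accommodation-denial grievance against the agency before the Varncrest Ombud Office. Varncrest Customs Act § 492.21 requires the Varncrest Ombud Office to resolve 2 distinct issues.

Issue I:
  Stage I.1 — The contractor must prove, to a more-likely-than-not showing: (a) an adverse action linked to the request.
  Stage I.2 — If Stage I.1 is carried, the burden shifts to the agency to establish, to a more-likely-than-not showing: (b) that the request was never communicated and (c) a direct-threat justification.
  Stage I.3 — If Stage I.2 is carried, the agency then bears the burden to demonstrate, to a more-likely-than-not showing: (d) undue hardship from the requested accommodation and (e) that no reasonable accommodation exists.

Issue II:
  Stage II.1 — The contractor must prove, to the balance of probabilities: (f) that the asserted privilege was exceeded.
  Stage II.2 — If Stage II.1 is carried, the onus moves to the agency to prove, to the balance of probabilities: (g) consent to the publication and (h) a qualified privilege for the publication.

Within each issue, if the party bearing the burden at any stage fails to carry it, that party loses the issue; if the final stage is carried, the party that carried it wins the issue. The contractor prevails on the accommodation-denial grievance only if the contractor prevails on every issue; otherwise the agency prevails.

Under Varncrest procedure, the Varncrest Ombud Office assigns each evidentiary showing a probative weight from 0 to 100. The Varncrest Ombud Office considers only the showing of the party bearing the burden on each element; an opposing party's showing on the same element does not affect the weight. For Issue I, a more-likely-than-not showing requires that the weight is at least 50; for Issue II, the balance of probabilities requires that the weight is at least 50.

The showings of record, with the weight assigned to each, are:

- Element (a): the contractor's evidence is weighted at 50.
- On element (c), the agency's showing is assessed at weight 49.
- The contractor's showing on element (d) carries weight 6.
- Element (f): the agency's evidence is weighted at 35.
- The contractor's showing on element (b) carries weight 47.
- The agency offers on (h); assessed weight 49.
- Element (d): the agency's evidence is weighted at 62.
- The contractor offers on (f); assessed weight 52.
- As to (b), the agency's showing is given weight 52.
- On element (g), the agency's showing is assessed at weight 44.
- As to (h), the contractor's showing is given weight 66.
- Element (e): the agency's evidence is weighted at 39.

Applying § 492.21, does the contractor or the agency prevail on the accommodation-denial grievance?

— Issue I —
Stage I.1 — burden on contractor; standard: a more-likely-than-not showing (weight is at least 50).
    (a): 50 ≥ 50 [met]
  All elements met. The burden passes to the agency.
Stage I.2 — burden on agency; standard: a more-likely-than-not showing (weight is at least 50).
    (b): 52 (contractor's 47 disregarded) ≥ 50 [met]
    (c): 49 < 50 [not met]
  Stage I.2 not carried; the agency fails its burden.
The contractor prevails on this issue.
— Issue II —
Stage II.1 — burden on contractor; standard: the balance of probabilities (weight is at least 50).
    (f): 52 (agency's 35 disregarded) ≥ 50 [met]
  Stage II.1 is satisfied; the onus moves to the agency.
Stage II.2 — burden on agency; standard: the balance of probabilities (weight is at least 50).
    (g): 44 < 50 [not met]
    (h): 49 (contractor's 66 disregarded) < 50 [not met]
  Stage II.2 not carried; the agency fails its burden.
The analysis ends at Stage II.2; the contractor prevails on this issue.
Per-issue: Issue I → contractor; Issue II → contractor. The contractor must prevail on every issue; overall, the contractor prevails.

contractor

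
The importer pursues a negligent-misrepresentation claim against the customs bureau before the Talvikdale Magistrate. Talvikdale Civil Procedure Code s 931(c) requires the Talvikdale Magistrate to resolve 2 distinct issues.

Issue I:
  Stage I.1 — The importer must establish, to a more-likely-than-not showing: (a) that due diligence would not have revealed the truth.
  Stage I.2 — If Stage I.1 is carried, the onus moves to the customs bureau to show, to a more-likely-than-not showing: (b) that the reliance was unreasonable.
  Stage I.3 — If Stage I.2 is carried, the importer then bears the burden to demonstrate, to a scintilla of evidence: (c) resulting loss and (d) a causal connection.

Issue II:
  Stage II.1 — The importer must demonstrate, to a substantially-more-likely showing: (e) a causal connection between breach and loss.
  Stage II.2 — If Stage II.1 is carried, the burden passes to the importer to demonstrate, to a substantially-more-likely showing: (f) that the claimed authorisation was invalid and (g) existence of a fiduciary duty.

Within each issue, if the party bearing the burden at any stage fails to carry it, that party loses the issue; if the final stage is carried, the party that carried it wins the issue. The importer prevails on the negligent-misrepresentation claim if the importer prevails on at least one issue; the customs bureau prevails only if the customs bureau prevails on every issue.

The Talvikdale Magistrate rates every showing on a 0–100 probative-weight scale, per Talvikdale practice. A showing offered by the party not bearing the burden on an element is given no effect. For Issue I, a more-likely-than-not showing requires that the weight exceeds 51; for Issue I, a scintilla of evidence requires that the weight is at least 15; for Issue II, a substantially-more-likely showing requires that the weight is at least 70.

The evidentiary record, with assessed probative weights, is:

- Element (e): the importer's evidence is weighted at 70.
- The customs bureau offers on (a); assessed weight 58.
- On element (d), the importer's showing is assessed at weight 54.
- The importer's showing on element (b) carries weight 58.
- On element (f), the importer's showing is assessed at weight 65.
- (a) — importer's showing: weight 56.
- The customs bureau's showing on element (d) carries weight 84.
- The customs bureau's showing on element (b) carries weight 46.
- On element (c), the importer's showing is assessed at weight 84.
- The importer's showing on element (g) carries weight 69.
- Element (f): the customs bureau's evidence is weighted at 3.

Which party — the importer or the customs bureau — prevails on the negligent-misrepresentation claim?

importer

— Issue I —
At Stage I.1 the importer must meet a more-likely-than-not showing (weight exceeds 51): on (a) the weight is 56 (the customs bureau's 58 is given no effect), which does exceed 51, so (a) meets the standard.
  The importer carries Stage I.1; the customs bureau now bears the burden.
At Stage I.2 the customs bureau must meet a more-likely-than-not showing (weight exceeds 51): on (b) the weight is 46 (the importer's 58 is given no effect), which does not exceed 51, so (b) does not meet the standard.
  Not every element is met, so the customs bureau fails to carry Stage I.2.
The analysis ends at Stage I.2; the importer prevails on this issue.
— Issue II —
At Stage II.1 the importer must meet a substantially-more-likely showing (weight is at least 70): on (e) the weight is 70, ≥ 70, so (e) meets the standard.
  Stage II.1 carried; the burden remains with the importer.
At Stage II.2 the importer must meet a substantially-more-likely showing (weight is at least 70): on (f) the weight is 65 (the customs bureau's 3 is given no effect), < 70, so (f) does not meet the standard; on (g) the weight is 69, < 70, so (g) does not meet the standard.
  Not every element is met, so the importer fails to carry Stage II.2.
The analysis ends at Stage II.2; the customs bureau prevails on this issue.
Per-issue: Issue I → importer; Issue II → customs bureau. The importer must prevail on at least one issue; overall, the importer prevails.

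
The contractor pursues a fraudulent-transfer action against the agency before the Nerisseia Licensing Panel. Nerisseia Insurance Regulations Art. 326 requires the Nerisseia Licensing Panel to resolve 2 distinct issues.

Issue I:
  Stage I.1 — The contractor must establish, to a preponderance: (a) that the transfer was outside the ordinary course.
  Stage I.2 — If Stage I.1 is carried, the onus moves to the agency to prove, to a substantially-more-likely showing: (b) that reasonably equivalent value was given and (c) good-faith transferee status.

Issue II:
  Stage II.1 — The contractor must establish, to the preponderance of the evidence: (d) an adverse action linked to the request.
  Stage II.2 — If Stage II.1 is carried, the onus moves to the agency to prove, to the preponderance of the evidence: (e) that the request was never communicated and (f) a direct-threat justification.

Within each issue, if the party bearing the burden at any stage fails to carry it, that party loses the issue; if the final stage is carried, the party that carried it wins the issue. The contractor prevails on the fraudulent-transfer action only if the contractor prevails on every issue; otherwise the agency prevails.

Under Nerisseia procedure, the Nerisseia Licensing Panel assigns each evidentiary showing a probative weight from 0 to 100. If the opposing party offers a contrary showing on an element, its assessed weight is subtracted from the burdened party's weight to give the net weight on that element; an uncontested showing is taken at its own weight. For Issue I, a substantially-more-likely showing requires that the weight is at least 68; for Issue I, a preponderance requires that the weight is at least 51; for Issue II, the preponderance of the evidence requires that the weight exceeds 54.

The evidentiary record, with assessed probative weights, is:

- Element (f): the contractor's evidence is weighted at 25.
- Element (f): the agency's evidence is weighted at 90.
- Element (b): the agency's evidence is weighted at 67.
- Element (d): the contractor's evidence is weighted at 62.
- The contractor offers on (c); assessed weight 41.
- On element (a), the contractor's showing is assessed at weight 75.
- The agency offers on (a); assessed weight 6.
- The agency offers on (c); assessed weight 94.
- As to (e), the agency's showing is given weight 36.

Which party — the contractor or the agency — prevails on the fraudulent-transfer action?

contractor

— Issue I —
Stage I.1 — burden on contractor; standard: a preponderance (weight is at least 51).
    (a): 75 − 6 = 69 ≥ 51 [met]
  Stage I.1 carried; the burden shifts to the agency.
Stage I.2 — burden on agency; standard: a substantially-more-likely showing (weight is at least 68).
    (b): 67 < 68 [not met]
    (c): 94 − 41 = 53 < 68 [not met]
  The agency does not carry Stage I.2.
The contractor prevails on this issue.
— Issue II —
Stage II.1 (contractor, the preponderance of the evidence, weight exceeds 54): (d) 62 > 54 — meets.
  Stage II.1 carried; the burden shifts to the agency.
Stage II.2 (agency, the preponderance of the evidence, weight exceeds 54): (e) 36 ≤ 54 — fails; (f) net 90−25=65 > 54 — meets.
  Stage II.2 not carried; the agency fails its burden.
The analysis ends at Stage II.2; the contractor prevails on this issue.
Per-issue: Issue I → contractor; Issue II → contractor. The contractor must prevail on every issue; overall, the contractor prevails.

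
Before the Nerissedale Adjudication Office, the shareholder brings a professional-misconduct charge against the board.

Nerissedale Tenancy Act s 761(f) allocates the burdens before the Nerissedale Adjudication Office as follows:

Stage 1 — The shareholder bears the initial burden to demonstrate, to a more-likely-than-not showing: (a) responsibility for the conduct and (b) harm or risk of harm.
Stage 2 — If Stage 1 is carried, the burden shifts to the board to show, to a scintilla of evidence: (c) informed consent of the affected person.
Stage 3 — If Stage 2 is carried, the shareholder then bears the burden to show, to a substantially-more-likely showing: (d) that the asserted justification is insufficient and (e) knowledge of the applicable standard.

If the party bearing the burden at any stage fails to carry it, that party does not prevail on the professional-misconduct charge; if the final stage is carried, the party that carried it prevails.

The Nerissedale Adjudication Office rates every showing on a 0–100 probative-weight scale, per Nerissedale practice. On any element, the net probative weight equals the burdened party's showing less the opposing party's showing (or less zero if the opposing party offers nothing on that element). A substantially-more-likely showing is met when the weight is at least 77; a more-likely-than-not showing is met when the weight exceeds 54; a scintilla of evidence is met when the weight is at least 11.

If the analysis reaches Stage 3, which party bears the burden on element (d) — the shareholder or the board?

shareholder

Stage 3's rule assigns the burden to the shareholder (to a substantially-more-likely showing).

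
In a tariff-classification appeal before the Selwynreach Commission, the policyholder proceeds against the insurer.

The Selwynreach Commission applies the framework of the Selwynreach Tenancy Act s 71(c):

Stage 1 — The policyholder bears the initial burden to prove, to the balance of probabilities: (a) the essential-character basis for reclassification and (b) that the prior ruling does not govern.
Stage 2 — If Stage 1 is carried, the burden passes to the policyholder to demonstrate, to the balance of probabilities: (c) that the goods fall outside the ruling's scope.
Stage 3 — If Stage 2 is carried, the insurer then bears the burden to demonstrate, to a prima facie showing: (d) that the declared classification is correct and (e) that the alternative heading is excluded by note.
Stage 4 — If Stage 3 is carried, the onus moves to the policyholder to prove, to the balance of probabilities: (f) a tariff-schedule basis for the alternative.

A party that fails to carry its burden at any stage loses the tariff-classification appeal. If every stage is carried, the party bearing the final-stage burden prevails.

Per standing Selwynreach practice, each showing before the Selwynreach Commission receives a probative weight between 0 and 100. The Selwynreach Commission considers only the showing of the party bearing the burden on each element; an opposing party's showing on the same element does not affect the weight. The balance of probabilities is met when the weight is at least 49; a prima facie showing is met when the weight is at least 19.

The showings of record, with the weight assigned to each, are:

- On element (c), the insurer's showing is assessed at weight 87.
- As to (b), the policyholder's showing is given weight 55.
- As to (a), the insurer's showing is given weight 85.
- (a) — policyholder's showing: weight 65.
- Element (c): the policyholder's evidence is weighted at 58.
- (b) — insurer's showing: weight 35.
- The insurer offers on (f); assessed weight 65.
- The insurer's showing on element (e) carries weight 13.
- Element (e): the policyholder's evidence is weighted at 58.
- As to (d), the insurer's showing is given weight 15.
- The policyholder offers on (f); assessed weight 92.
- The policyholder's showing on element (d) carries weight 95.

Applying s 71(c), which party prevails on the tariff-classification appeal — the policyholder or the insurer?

Stage 1 (policyholder, the balance of probabilities, weight is at least 49): (a) 65 (insurer's 85 disregarded) ≥ 49 — meets; (b) 55 (insurer's 35 disregarded) ≥ 49 — meets.
  All elements met. The policyholder retains the burden for Stage 2.
Stage 2 (policyholder, the balance of probabilities, weight is at least 49): (c) 58 (insurer's 87 disregarded) ≥ 49 — meets.
  All elements met. The burden passes to the insurer.
Stage 3 (insurer, a prima facie showing, weight is at least 19): (d) 15 (policyholder's 95 disregarded) < 19 — fails; (e) 13 (policyholder's 58 disregarded) < 19 — fails.
  Stage 3 not carried; the insurer fails its burden.
The analysis ends at Stage 3; the policyholder prevails.

policyholder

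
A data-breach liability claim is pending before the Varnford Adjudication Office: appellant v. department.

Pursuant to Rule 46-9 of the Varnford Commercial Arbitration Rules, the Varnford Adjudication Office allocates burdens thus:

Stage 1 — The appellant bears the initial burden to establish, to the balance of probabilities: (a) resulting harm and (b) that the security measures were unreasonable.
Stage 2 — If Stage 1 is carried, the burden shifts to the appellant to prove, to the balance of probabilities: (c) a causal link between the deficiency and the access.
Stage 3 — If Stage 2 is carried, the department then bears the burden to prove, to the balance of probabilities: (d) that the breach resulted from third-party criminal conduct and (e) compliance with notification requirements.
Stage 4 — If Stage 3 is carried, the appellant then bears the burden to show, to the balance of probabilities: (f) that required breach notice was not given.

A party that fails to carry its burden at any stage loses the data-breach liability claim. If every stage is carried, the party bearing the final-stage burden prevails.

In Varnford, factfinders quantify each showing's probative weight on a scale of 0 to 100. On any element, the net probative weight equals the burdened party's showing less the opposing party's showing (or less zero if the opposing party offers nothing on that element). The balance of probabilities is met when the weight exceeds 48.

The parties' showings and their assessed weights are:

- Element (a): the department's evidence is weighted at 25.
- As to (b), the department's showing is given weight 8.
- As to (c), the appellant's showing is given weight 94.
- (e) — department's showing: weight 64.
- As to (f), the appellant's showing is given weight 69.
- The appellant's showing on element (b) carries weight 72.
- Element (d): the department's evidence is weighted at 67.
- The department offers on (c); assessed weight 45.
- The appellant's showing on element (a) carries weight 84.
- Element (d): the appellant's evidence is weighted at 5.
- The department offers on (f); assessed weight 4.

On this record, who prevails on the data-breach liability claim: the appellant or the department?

Stage 1 (appellant, the balance of probabilities, weight exceeds 48): (a) net 84−25=59 > 48 — meets; (b) net 72−8=64 > 48 — meets.
  All elements met. The appellant retains the burden for Stage 2.
Stage 2 (appellant, the balance of probabilities, weight exceeds 48): (c) net 94−45=49 > 48 — meets.
  The appellant carries Stage 2; the department now bears the burden.
Stage 3 (department, the balance of probabilities, weight exceeds 48): (d) net 67−5=62 > 48 — meets; (e) 64 > 48 — meets.
  All elements met. The burden passes to the appellant.
Stage 4 (appellant, the balance of probabilities, weight exceeds 48): (f) net 69−4=65 > 48 — meets.
  All elements met at the final stage.
All stages carried — the appellant prevails.

appellant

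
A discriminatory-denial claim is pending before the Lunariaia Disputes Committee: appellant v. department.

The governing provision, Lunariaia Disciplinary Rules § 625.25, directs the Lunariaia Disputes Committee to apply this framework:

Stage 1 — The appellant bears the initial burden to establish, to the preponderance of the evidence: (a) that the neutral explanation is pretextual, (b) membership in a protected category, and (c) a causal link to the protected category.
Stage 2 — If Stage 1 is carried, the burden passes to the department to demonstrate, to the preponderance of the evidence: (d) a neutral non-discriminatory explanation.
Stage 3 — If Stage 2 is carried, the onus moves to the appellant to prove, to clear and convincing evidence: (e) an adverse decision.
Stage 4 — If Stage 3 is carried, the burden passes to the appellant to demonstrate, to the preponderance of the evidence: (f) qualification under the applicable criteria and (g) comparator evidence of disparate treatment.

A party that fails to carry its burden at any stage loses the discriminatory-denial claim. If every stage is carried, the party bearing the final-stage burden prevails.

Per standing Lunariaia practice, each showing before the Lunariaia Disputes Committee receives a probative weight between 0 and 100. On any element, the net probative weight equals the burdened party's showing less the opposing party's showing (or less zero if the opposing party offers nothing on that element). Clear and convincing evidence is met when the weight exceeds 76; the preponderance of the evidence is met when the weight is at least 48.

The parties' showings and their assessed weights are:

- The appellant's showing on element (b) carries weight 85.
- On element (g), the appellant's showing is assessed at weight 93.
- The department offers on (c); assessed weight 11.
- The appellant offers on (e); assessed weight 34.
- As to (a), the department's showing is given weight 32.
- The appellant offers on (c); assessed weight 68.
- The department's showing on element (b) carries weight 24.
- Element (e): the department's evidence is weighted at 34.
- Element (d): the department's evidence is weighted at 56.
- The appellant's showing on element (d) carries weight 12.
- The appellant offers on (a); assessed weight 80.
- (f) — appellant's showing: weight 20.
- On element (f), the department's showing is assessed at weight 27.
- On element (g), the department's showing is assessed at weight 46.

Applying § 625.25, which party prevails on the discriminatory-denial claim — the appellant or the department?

appellant

Stage 1 (appellant, the preponderance of the evidence, weight is at least 48): (a) net 80−32=48 ≥ 48 — meets; (b) net 85−24=61 ≥ 48 — meets; (c) net 68−11=57 ≥ 48 — meets.
  The appellant carries Stage 1; the department now bears the burden.
Stage 2 (department, the preponderance of the evidence, weight is at least 48): (d) net 56−12=44 < 48 — fails.
  The department does not carry Stage 2.
The appellant prevails.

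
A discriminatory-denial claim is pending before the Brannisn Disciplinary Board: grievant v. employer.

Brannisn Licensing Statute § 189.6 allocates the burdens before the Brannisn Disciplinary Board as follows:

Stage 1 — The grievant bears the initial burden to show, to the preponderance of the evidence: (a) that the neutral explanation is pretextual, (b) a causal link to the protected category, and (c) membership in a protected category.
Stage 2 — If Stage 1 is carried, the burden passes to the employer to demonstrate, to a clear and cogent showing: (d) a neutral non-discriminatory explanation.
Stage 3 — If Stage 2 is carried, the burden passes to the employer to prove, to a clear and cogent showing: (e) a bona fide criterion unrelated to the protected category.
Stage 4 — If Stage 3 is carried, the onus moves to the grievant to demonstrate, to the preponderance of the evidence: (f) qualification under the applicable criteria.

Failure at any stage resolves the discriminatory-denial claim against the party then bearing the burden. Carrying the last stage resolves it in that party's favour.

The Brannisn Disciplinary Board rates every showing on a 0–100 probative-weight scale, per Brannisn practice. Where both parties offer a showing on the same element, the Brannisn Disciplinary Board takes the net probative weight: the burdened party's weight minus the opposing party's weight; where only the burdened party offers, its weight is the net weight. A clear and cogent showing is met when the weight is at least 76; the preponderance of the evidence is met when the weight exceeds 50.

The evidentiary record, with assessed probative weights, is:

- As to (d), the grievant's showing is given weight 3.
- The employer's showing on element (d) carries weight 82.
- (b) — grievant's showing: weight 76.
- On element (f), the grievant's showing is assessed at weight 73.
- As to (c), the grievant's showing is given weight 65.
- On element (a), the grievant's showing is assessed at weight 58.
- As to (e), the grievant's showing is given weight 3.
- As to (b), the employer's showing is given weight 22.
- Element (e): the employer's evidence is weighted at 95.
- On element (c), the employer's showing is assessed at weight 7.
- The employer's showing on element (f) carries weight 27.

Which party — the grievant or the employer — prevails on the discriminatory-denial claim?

employer

At Stage 1 the grievant must meet the preponderance of the evidence (weight exceeds 50): on (a) the weight is 58, > 50, so (a) meets the standard; on (b) the weight is 76 less the opposing 22 gives net 54, > 50, so (b) meets the standard; on (c) the weight is 65 less the opposing 7 gives net 58, > 50, so (c) meets the standard.
  All elements met. The burden passes to the employer.
At Stage 2 the employer must meet a clear and cogent showing (weight is at least 76): on (d) the weight is 82 less the opposing 3 gives net 79, which does reach 76, so (d) meets the standard.
  Stage 2 carried; the burden remains with the employer.
At Stage 3 the employer must meet a clear and cogent showing (weight is at least 76): on (e) the weight is 95 less the opposing 3 gives net 92, which does reach 76, so (e) meets the standard.
  The employer carries Stage 3; the grievant now bears the burden.
At Stage 4 the grievant must meet the preponderance of the evidence (weight exceeds 50): on (f) the weight is 73 less the opposing 27 gives net 46, which does not exceed 50, so (f) does not meet the standard.
  Stage 4 not carried; the grievant fails its burden.
So the employer prevails.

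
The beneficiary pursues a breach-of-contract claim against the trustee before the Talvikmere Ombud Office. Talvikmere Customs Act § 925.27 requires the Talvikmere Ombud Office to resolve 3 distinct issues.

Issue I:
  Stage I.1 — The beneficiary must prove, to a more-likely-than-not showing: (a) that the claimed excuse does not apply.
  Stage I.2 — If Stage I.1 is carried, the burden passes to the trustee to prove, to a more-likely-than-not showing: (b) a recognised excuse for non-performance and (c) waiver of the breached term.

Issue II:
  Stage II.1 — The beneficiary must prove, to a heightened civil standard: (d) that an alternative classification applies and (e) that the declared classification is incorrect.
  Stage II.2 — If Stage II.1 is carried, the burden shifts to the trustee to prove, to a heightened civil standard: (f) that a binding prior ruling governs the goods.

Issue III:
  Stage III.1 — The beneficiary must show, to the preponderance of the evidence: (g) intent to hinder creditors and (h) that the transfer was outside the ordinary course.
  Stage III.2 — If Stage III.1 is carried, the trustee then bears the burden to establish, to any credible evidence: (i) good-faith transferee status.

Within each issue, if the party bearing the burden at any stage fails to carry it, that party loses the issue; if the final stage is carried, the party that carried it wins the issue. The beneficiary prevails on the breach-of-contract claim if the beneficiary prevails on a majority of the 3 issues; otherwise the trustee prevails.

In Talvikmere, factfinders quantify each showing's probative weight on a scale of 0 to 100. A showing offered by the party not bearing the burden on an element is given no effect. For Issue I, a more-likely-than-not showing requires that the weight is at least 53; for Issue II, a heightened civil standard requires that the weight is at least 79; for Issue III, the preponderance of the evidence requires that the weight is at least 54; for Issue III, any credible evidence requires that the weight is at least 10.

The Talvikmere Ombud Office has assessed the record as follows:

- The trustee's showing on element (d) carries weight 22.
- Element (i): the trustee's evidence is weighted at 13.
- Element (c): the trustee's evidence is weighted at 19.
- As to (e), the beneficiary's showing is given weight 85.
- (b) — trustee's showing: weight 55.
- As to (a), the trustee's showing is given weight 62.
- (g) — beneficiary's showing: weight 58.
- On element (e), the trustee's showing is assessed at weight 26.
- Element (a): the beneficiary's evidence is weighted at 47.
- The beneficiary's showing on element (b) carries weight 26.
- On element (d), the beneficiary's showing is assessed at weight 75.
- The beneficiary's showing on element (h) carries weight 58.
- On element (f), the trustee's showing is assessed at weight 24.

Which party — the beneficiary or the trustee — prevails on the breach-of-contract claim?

— Issue I —
Stage I.1 — burden on beneficiary; standard: a more-likely-than-not showing (weight is at least 53).
    (a): 47 (trustee's 62 disregarded) < 53 [not met]
  Not every element is met, so the beneficiary fails to carry Stage I.1.
The trustee prevails on this issue.
— Issue II —
Stage II.1 — burden on beneficiary; standard: a heightened civil standard (weight is at least 79).
    (d): 75 (trustee's 22 disregarded) < 79 [not met]
    (e): 85 (trustee's 26 disregarded) ≥ 79 [met]
  The beneficiary does not carry Stage II.1.
The analysis ends at Stage II.1; the trustee prevails on this issue.
— Issue III —
Stage III.1 (beneficiary, the preponderance of the evidence, weight is at least 54): (g) 58 ≥ 54 — meets; (h) 58 ≥ 54 — meets.
  The beneficiary carries Stage III.1; the trustee now bears the burden.
Stage III.2 (trustee, any credible evidence, weight is at least 10): (i) 13 ≥ 10 — meets.
  All elements met at the final stage.
All stages carried — the trustee prevails on this issue.
Per-issue: Issue I → trustee; Issue II → trustee; Issue III → trustee. The beneficiary must prevail on a majority of issues; overall, the trustee prevails.

trustee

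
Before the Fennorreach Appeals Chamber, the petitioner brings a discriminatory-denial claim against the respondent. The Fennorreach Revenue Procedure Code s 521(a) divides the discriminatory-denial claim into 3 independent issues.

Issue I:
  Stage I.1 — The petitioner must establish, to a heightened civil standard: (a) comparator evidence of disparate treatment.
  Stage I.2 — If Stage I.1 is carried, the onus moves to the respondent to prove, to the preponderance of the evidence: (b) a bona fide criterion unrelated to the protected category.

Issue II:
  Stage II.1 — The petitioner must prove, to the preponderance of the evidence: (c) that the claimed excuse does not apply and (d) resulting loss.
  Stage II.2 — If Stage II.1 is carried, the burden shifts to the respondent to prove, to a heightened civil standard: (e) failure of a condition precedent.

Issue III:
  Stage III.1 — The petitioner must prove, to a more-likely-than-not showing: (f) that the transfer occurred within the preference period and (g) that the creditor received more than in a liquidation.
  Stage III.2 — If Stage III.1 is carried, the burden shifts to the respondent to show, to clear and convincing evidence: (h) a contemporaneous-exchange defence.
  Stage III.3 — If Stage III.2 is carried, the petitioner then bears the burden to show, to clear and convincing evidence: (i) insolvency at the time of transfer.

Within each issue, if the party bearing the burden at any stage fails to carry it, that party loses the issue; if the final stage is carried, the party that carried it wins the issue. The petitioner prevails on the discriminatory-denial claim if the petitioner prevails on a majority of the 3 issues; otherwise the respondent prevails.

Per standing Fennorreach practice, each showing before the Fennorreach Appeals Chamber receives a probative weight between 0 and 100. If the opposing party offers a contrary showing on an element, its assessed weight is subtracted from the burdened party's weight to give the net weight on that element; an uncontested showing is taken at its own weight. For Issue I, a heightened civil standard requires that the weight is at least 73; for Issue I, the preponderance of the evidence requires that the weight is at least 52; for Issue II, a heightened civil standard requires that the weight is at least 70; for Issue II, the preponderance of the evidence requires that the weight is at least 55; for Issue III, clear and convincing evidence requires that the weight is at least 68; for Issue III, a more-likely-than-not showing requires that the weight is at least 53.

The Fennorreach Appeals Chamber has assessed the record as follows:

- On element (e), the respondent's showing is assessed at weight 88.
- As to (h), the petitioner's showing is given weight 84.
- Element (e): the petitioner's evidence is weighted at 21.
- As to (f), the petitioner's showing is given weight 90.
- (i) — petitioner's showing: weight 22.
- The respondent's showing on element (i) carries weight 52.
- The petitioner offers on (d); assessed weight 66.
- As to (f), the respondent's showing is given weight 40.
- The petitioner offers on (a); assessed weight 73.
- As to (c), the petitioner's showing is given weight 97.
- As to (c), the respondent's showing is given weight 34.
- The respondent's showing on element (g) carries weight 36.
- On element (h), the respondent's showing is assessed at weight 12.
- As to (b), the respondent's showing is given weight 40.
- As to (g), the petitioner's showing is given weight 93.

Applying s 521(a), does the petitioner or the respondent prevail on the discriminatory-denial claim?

petitioner

— Issue I —
Stage I.1 — burden on petitioner; standard: a heightened civil standard (weight is at least 73).
    (a): 73 ≥ 73 [met]
  The petitioner carries Stage I.1; the respondent now bears the burden.
Stage I.2 — burden on respondent; standard: the preponderance of the evidence (weight is at least 52).
    (b): 40 < 52 [not met]
  The respondent does not carry Stage I.2.
So the petitioner prevails on this issue.
— Issue II —
Stage II.1 — burden on petitioner; standard: the preponderance of the evidence (weight is at least 55).
    (c): 97 − 34 = 63 ≥ 55 [met]
    (d): 66 ≥ 55 [met]
  Stage II.1 is satisfied; the onus moves to the respondent.
Stage II.2 — burden on respondent; standard: a heightened civil standard (weight is at least 70).
    (e): 88 − 21 = 67 < 70 [not met]
  Stage II.2 not carried; the respondent fails its burden.
The analysis ends at Stage II.2; the petitioner prevails on this issue.
— Issue III —
At Stage III.1 the petitioner must meet a more-likely-than-not showing (weight is at least 53): on (f) the weight is 90 less the opposing 40 gives net 50, which does not reach 53, so (f) does not meet the standard; on (g) the weight is 93 less the opposing 36 gives net 57, which does reach 53, so (g) meets the standard.
  Stage III.1 not carried; the petitioner fails its burden.
The respondent prevails on this issue.
Per-issue: Issue I → petitioner; Issue II → petitioner; Issue III → respondent. The petitioner must prevail on a majority of issues; overall, the petitioner prevails.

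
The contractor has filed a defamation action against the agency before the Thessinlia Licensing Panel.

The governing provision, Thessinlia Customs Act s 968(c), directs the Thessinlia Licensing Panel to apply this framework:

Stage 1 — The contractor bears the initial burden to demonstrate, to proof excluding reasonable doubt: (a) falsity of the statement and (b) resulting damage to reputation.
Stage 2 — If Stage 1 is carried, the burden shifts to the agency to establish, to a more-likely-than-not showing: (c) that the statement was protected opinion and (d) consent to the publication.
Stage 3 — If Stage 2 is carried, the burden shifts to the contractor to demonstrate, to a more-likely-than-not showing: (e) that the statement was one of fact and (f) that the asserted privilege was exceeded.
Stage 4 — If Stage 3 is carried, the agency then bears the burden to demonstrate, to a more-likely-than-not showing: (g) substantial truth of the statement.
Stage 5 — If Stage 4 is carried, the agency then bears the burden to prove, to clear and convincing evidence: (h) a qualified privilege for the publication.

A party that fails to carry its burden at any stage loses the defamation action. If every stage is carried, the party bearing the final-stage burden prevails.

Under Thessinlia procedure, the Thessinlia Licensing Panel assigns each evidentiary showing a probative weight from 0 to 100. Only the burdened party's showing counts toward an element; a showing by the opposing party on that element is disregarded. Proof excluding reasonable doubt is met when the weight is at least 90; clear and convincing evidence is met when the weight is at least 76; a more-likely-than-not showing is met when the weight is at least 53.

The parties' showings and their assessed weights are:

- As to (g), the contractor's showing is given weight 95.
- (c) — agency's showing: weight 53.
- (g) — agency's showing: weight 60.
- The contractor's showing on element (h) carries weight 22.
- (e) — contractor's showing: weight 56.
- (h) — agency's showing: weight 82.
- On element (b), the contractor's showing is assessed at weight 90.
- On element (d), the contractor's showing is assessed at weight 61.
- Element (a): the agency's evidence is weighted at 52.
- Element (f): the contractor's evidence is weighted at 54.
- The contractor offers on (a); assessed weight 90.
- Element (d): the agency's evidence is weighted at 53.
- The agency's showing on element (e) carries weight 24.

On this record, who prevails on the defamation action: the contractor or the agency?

agency

Stage 1 (contractor, proof excluding reasonable doubt, weight is at least 90): (a) 90 (agency's 52 disregarded) ≥ 90 — meets; (b) 90 ≥ 90 — meets.
  Stage 1 carried; the burden shifts to the agency.
Stage 2 (agency, a more-likely-than-not showing, weight is at least 53): (c) 53 ≥ 53 — meets; (d) 53 (contractor's 61 disregarded) ≥ 53 — meets.
  Stage 2 is satisfied; the onus moves to the contractor.
Stage 3 (contractor, a more-likely-than-not showing, weight is at least 53): (e) 56 (agency's 24 disregarded) ≥ 53 — meets; (f) 54 ≥ 53 — meets.
  Stage 3 is satisfied; the onus moves to the agency.
Stage 4 (agency, a more-likely-than-not showing, weight is at least 53): (g) 60 (contractor's 95 disregarded) ≥ 53 — meets.
  Stage 4 carried; the burden remains with the agency.
Stage 5 (agency, clear and convincing evidence, weight is at least 76): (h) 82 (contractor's 22 disregarded) ≥ 76 — meets.
  The agency carries the last stage.
Every stage carried; the agency prevails.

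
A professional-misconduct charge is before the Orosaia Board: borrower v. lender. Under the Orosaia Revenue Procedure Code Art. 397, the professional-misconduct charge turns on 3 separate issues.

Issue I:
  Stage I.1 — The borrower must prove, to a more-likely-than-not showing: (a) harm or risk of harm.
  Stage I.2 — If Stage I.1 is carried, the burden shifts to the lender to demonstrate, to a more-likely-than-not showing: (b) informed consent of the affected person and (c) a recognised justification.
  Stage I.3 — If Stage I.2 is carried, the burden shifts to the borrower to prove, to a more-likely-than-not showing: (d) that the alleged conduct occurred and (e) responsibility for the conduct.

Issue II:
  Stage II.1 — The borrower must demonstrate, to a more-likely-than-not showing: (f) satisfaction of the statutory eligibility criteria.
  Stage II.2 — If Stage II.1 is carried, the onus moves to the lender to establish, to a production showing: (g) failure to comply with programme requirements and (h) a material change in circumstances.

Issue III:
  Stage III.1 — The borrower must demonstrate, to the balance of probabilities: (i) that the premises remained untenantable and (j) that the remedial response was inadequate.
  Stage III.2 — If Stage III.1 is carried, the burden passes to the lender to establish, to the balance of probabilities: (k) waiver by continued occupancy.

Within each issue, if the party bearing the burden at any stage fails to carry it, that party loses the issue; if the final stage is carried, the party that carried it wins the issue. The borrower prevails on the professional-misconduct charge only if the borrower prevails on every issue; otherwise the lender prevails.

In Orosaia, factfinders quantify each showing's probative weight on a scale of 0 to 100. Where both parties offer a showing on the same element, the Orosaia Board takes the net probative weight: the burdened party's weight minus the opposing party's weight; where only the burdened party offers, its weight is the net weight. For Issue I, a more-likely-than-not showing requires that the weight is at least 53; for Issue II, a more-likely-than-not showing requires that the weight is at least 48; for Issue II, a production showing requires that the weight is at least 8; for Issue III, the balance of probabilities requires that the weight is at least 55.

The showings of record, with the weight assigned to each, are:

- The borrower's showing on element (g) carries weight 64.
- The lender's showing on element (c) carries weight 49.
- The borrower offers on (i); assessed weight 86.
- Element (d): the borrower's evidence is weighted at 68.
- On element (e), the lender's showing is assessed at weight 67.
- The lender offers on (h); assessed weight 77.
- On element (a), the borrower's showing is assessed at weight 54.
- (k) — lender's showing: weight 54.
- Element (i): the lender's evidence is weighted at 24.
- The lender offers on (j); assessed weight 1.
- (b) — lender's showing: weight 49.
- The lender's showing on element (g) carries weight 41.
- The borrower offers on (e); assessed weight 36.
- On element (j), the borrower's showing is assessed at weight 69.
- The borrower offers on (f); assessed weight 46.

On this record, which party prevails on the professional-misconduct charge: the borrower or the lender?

lender

— Issue I —
Stage I.1 (borrower, a more-likely-than-not showing, weight is at least 53): (a) 54 ≥ 53 — meets.
  The borrower carries Stage I.1; the lender now bears the burden.
Stage I.2 (lender, a more-likely-than-not showing, weight is at least 53): (b) 49 < 53 — fails; (c) 49 < 53 — fails.
  The lender does not carry Stage I.2.
The analysis ends at Stage I.2; the borrower prevails on this issue.
— Issue II —
Stage II.1 — burden on borrower; standard: a more-likely-than-not showing (weight is at least 48).
    (f): 46 < 48 [not met]
  The borrower does not carry Stage II.1.
The analysis ends at Stage II.1; the lender prevails on this issue.
— Issue III —
Stage III.1 (borrower, the balance of probabilities, weight is at least 55): (i) net 86−24=62 ≥ 55 — meets; (j) net 69−1=68 ≥ 55 — meets.
  Stage III.1 is satisfied; the onus moves to the lender.
Stage III.2 (lender, the balance of probabilities, weight is at least 55): (k) 54 < 55 — fails.
  Stage III.2 not carried; the lender fails its burden.
So the borrower prevails on this issue.
Per-issue: Issue I → borrower; Issue II → lender; Issue III → borrower. The borrower must prevail on every issue; overall, the lender prevails.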